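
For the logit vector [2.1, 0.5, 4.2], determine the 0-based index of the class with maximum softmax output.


Softmax is a monotonic transformation, so it preserves the argmax.
We need to find the index of the maximum logit.
Index 0: 2.1
Index 1: 0.5
Index 2: 4.2
Maximum logit = 4.2 at index 2

2


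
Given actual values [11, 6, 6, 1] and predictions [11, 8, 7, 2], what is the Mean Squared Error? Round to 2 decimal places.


Differences: [0, -2, -1, -1]
Squared errors: [0, 4, 1, 1]
Sum of squared errors = 6
MSE = 6 / 4 = 1.50

1.50


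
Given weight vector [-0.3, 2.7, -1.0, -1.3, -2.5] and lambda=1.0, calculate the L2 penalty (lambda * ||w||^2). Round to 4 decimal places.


Squaring each weight:
(-0.3)^2 = 0.09
2.7^2 = 7.29
(-1.0)^2 = 1.0
(-1.3)^2 = 1.69
(-2.5)^2 = 6.25
Sum of squares = 16.32
Penalty = 1.0 * 16.32 = 16.3200

16.3200


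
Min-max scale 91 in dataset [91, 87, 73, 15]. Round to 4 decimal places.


Min = 15, Max = 91
Range = 91 - 15 = 76
Scaled = (x - min) / (max - min)
= (91 - 15) / 76
= 76 / 76
= 1.0000

1.0000


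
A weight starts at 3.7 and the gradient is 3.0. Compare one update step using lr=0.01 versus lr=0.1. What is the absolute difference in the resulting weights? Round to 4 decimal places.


With lr=0.01: w_new = 3.7 - 0.01 * 3.0 = 3.67
With lr=0.1: w_new = 3.7 - 0.1 * 3.0 = 3.4
Absolute difference = |3.67 - 3.4|
= 0.2700

0.2700


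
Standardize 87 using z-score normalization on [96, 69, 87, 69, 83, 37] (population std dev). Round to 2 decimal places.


Mean = (96 + 69 + 87 + 69 + 83 + 37) / 6 = 73.5
Variance = sum((x_i - mean)^2) / n = 358.5833
Std = sqrt(358.5833) = 18.9363
Z = (x - mean) / std
= (87 - 73.5) / 18.9363
= 13.5 / 18.9363
= 0.71

0.71


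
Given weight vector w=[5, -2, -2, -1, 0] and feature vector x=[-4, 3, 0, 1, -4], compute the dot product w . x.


Element-wise products:
5 * -4 = -20
-2 * 3 = -6
-2 * 0 = 0
-1 * 1 = -1
0 * -4 = 0
Sum = -20 + -6 + 0 + -1 + 0
= -27

-27


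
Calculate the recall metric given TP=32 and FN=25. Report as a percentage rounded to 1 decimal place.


Recall = TP / (TP + FN) * 100
= 32 / (32 + 25)
= 32 / 57
= 0.5614
= 56.1%

56.1


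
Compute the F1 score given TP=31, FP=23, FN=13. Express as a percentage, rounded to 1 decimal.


Precision = TP / (TP + FP) = 31 / 54 = 0.5741
Recall = TP / (TP + FN) = 31 / 44 = 0.7045
F1 = 2 * P * R / (P + R)
= 2 * 0.5741 * 0.7045 / (0.5741 + 0.7045)
= 0.8089 / 1.2786
= 0.6327
As percentage: 63.3%

63.3


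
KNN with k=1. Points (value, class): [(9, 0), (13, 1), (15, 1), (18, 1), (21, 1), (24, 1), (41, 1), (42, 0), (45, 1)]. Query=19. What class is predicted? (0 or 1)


Distances from query 19:
Point 18 (class 1): distance = 1
K=1 nearest neighbors: classes = [1]
Votes for class 1: 1 / 1
Majority vote => class 1

1


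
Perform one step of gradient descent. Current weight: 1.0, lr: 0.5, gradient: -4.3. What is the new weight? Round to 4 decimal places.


w_new = w_old - lr * gradient
= 1.0 - 0.5 * -4.3
= 1.0 - (-2.15)
= 3.1500

3.1500


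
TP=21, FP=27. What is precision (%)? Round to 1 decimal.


Precision = TP / (TP + FP) * 100
= 21 / (21 + 27)
= 21 / 48
= 0.4375
= 43.8%

43.8


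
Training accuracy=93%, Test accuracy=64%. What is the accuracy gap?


Gap = train_accuracy - test_accuracy
= 93 - 64
= 29%
This large gap strongly indicates overfitting.

29


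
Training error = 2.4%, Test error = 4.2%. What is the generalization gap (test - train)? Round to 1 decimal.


Generalization gap = test_error - train_error
= 4.2 - 2.4
= 1.8%
A small gap suggests good generalization.

1.8


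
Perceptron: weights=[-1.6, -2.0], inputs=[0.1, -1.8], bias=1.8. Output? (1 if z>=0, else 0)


z = w . x + b
= -1.6*0.1 + -2.0*-1.8 + 1.8
= -0.16 + 3.6 + 1.8
= 3.44 + 1.8
= 5.24
Since z = 5.24 >= 0, output = 1

1


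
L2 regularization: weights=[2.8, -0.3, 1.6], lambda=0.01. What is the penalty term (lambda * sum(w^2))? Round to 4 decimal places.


Squaring each weight:
2.8^2 = 7.84
(-0.3)^2 = 0.09
1.6^2 = 2.56
Sum of squares = 10.49
Penalty = 0.01 * 10.49 = 0.1049

0.1049


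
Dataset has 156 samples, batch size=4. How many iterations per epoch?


Iterations per epoch = dataset_size / batch_size
= 156 / 4
= 39

39


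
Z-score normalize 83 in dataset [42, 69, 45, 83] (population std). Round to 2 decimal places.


Mean = (42 + 69 + 45 + 83) / 4 = 59.75
Variance = sum((x_i - mean)^2) / n = 289.6875
Std = sqrt(289.6875) = 17.0202
Z = (x - mean) / std
= (83 - 59.75) / 17.0202
= 23.25 / 17.0202
= 1.37

1.37


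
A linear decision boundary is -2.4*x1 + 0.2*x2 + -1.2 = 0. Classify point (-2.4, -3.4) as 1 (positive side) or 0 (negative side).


Compute -2.4 * -2.4 + 0.2 * -3.4 + -1.2
= 5.76 + -0.68 + -1.2
= 3.88
Since 3.88 >= 0, the point is on the positive side.

1


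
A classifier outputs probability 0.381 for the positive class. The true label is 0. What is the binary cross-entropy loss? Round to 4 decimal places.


For y=0: Loss = -log(1-p)
= -log(1 - 0.381)
= -log(0.619)
= -(-0.4797)
= 0.4797

0.4797


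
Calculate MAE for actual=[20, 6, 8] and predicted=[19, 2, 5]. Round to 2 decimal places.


Absolute errors: [1, 4, 3]
Sum of absolute errors = 8
MAE = 8 / 3 = 2.67

2.67


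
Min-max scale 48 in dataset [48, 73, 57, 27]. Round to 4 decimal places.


Min = 27, Max = 73
Range = 73 - 27 = 46
Scaled = (x - min) / (max - min)
= (48 - 27) / 46
= 21 / 46
= 0.4565

0.4565


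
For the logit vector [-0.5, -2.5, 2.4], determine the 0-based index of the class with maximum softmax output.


Softmax is a monotonic transformation, so it preserves the argmax.
We need to find the index of the maximum logit.
Index 0: -0.5
Index 1: -2.5
Index 2: 2.4
Maximum logit = 2.4 at index 2

2


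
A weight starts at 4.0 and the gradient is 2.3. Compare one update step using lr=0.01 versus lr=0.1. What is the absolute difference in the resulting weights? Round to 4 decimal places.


With lr=0.01: w_new = 4.0 - 0.01 * 2.3 = 3.977
With lr=0.1: w_new = 4.0 - 0.1 * 2.3 = 3.77
Absolute difference = |3.977 - 3.77|
= 0.2070

0.2070


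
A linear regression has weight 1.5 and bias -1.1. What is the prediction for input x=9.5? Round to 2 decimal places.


y = 1.5 * 9.5 + (-1.1)
= 14.25 + (-1.1)
= 13.15

13.15


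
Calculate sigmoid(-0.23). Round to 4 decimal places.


sigmoid(z) = 1 / (1 + exp(-z))
exp(-(-0.23)) = exp(0.23) = 1.2586
1 + 1.2586 = 2.2586
1 / 2.2586 = 0.4428

0.4428


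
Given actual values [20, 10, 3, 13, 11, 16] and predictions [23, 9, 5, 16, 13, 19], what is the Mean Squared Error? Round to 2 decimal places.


Differences: [-3, 1, -2, -3, -2, -3]
Squared errors: [9, 1, 4, 9, 4, 9]
Sum of squared errors = 36
MSE = 36 / 6 = 6.00

6.00


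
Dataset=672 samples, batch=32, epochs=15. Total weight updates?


Iterations per epoch = 672 / 32 = 21
Total updates = iterations_per_epoch * epochs
= 21 * 15
= 315

315


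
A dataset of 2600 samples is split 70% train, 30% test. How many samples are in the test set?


Train samples = 2600 * 70% = 1820
Test samples = 2600 - 1820
= 780

780


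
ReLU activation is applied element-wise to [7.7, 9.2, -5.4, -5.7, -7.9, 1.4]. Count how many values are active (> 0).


ReLU(x) = max(0, x) for each element:
ReLU(7.7) = 7.7
ReLU(9.2) = 9.2
ReLU(-5.4) = 0
ReLU(-5.7) = 0
ReLU(-7.9) = 0
ReLU(1.4) = 1.4
Active neurons (>0): 3

3


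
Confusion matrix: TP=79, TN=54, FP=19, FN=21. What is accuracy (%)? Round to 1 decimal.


Accuracy = (TP + TN) / (TP + TN + FP + FN) * 100
= (79 + 54) / (79 + 54 + 19 + 21)
= 133 / 173
= 0.7688
= 76.9%

76.9


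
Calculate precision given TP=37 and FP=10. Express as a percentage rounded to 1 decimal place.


Precision = TP / (TP + FP) * 100
= 37 / (37 + 10)
= 37 / 47
= 0.7872
= 78.7%

78.7


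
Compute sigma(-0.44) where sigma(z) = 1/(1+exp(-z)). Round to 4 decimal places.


sigmoid(z) = 1 / (1 + exp(-z))
exp(-(-0.44)) = exp(0.44) = 1.5527
1 + 1.5527 = 2.5527
1 / 2.5527 = 0.3917

0.3917


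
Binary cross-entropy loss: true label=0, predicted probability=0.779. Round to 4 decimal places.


For y=0: Loss = -log(1-p)
= -log(1 - 0.779)
= -log(0.221)
= -(-1.5096)
= 1.5096

1.5096


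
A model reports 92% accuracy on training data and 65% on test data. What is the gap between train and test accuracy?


Gap = train_accuracy - test_accuracy
= 92 - 65
= 27%
This large gap strongly indicates overfitting.

27


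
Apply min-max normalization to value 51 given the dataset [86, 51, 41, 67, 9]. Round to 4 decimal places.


Min = 9, Max = 86
Range = 86 - 9 = 77
Scaled = (x - min) / (max - min)
= (51 - 9) / 77
= 42 / 77
= 0.5455

0.5455


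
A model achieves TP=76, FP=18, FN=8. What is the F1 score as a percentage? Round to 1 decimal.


Precision = TP / (TP + FP) = 76 / 94 = 0.8085
Recall = TP / (TP + FN) = 76 / 84 = 0.9048
F1 = 2 * P * R / (P + R)
= 2 * 0.8085 * 0.9048 / (0.8085 + 0.9048)
= 1.463 / 1.7133
= 0.8539
As percentage: 85.4%

85.4


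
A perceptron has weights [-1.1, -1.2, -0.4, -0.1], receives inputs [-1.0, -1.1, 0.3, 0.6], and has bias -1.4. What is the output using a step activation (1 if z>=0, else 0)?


z = w . x + b
= -1.1*-1.0 + -1.2*-1.1 + -0.4*0.3 + -0.1*0.6 + -1.4
= 1.1 + 1.32 + -0.12 + -0.06 + -1.4
= 2.24 + -1.4
= 0.84
Since z = 0.84 >= 0, output = 1

1


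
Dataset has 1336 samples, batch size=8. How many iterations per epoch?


Iterations per epoch = dataset_size / batch_size
= 1336 / 8
= 167

167


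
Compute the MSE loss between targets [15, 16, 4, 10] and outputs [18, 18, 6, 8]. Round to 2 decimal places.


Differences: [-3, -2, -2, 2]
Squared errors: [9, 4, 4, 4]
Sum of squared errors = 21
MSE = 21 / 4 = 5.25

5.25


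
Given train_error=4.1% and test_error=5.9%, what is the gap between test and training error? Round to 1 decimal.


Generalization gap = test_error - train_error
= 5.9 - 4.1
= 1.8%
A small gap suggests good generalization.

1.8


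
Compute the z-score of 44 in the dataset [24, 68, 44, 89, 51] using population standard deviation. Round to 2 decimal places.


Mean = (24 + 68 + 44 + 89 + 51) / 5 = 55.2
Variance = sum((x_i - mean)^2) / n = 484.56
Std = sqrt(484.56) = 22.0127
Z = (x - mean) / std
= (44 - 55.2) / 22.0127
= -11.2 / 22.0127
= -0.51

-0.51


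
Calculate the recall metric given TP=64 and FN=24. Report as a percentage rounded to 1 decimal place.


Recall = TP / (TP + FN) * 100
= 64 / (64 + 24)
= 64 / 88
= 0.7273
= 72.7%

72.7


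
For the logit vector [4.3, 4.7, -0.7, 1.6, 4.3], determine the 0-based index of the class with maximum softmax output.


Softmax is a monotonic transformation, so it preserves the argmax.
We need to find the index of the maximum logit.
Index 0: 4.3
Index 1: 4.7
Index 2: -0.7
Index 3: 1.6
Index 4: 4.3
Maximum logit = 4.7 at index 1

1


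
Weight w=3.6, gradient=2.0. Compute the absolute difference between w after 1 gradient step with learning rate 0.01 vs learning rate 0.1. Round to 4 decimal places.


With lr=0.01: w_new = 3.6 - 0.01 * 2.0 = 3.58
With lr=0.1: w_new = 3.6 - 0.1 * 2.0 = 3.4
Absolute difference = |3.58 - 3.4|
= 0.1800

0.1800


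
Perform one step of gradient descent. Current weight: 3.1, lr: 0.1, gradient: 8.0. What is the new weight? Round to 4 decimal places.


w_new = w_old - lr * gradient
= 3.1 - 0.1 * 8.0
= 3.1 - (0.8)
= 2.3000

2.3000


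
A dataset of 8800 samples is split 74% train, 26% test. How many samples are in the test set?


Train samples = 8800 * 74% = 6512
Test samples = 8800 - 6512
= 2288

2288


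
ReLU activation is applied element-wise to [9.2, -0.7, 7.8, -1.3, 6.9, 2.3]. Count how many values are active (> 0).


ReLU(x) = max(0, x) for each element:
ReLU(9.2) = 9.2
ReLU(-0.7) = 0
ReLU(7.8) = 7.8
ReLU(-1.3) = 0
ReLU(6.9) = 6.9
ReLU(2.3) = 2.3
Active neurons (>0): 4

4


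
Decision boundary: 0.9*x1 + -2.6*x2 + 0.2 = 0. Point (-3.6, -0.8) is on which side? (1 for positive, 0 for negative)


Compute 0.9 * -3.6 + -2.6 * -0.8 + 0.2
= -3.24 + 2.08 + 0.2
= -0.96
Since -0.96 < 0, the point is on the negative side.

0


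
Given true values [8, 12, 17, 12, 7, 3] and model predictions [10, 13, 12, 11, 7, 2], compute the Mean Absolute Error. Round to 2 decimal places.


Absolute errors: [2, 1, 5, 1, 0, 1]
Sum of absolute errors = 10
MAE = 10 / 6 = 1.67

1.67


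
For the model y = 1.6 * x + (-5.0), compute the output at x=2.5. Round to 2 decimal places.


y = 1.6 * 2.5 + (-5.0)
= 4.0 + (-5.0)
= -1.00

-1.00


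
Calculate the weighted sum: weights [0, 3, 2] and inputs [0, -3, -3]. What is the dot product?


Element-wise products:
0 * 0 = 0
3 * -3 = -9
2 * -3 = -6
Sum = 0 + -9 + -6
= -15

-15


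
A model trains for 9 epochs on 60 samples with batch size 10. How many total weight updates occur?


Iterations per epoch = 60 / 10 = 6
Total updates = iterations_per_epoch * epochs
= 6 * 9
= 54

54


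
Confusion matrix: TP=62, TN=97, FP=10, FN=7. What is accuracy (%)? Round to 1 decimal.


Accuracy = (TP + TN) / (TP + TN + FP + FN) * 100
= (62 + 97) / (62 + 97 + 10 + 7)
= 159 / 176
= 0.9034
= 90.3%

90.3


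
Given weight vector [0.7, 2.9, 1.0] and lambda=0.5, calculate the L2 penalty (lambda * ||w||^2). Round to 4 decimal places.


Squaring each weight:
0.7^2 = 0.49
2.9^2 = 8.41
1.0^2 = 1.0
Sum of squares = 9.9
Penalty = 0.5 * 9.9 = 4.9500

4.9500


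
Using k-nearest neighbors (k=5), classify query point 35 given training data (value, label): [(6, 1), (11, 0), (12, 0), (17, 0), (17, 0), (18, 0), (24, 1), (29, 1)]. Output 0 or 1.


Distances from query 35:
Point 29 (class 1): distance = 6
Point 24 (class 1): distance = 11
Point 18 (class 0): distance = 17
Point 17 (class 0): distance = 18
Point 17 (class 0): distance = 18
K=5 nearest neighbors: classes = [1, 1, 0, 0, 0]
Votes for class 1: 2 / 5
Majority vote => class 0

0


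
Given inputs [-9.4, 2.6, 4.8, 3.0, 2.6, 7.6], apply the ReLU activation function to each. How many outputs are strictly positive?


ReLU(x) = max(0, x) for each element:
ReLU(-9.4) = 0
ReLU(2.6) = 2.6
ReLU(4.8) = 4.8
ReLU(3.0) = 3.0
ReLU(2.6) = 2.6
ReLU(7.6) = 7.6
Active neurons (>0): 5

5


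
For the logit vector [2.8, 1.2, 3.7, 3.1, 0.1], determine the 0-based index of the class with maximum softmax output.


Softmax is a monotonic transformation, so it preserves the argmax.
We need to find the index of the maximum logit.
Index 0: 2.8
Index 1: 1.2
Index 2: 3.7
Index 3: 3.1
Index 4: 0.1
Maximum logit = 3.7 at index 2

2


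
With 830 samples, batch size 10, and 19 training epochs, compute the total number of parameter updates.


Iterations per epoch = 830 / 10 = 83
Total updates = iterations_per_epoch * epochs
= 83 * 19
= 1577

1577


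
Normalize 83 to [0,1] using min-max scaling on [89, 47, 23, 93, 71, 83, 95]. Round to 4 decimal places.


Min = 23, Max = 95
Range = 95 - 23 = 72
Scaled = (x - min) / (max - min)
= (83 - 23) / 72
= 60 / 72
= 0.8333

0.8333


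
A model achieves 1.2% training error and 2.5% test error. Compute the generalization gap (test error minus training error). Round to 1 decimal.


Generalization gap = test_error - train_error
= 2.5 - 1.2
= 1.3%
A small gap suggests good generalization.

1.3


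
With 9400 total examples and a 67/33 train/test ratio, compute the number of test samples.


Train samples = 9400 * 67% = 6298
Test samples = 9400 - 6298
= 3102

3102


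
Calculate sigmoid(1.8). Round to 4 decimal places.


sigmoid(z) = 1 / (1 + exp(-z))
exp(-(1.8)) = exp(-1.8) = 0.1653
1 + 0.1653 = 1.1653
1 / 1.1653 = 0.8581

0.8581


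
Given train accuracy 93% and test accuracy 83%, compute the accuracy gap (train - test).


Gap = train_accuracy - test_accuracy
= 93 - 83
= 10%
This moderate gap may indicate mild overfitting.

10


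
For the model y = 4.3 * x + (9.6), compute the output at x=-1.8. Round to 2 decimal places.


y = 4.3 * -1.8 + (9.6)
= -7.74 + (9.6)
= 1.86

1.86


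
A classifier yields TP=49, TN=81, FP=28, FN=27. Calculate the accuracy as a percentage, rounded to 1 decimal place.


Accuracy = (TP + TN) / (TP + TN + FP + FN) * 100
= (49 + 81) / (49 + 81 + 28 + 27)
= 130 / 185
= 0.7027
= 70.3%

70.3


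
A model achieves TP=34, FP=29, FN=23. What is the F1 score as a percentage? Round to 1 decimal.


Precision = TP / (TP + FP) = 34 / 63 = 0.5397
Recall = TP / (TP + FN) = 34 / 57 = 0.5965
F1 = 2 * P * R / (P + R)
= 2 * 0.5397 * 0.5965 / (0.5397 + 0.5965)
= 0.6438 / 1.1362
= 0.5667
As percentage: 56.7%

56.7


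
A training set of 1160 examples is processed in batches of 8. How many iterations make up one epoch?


Iterations per epoch = dataset_size / batch_size
= 1160 / 8
= 145

145


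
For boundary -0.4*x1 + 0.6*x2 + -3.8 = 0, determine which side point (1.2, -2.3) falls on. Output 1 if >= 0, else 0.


Compute -0.4 * 1.2 + 0.6 * -2.3 + -3.8
= -0.48 + -1.38 + -3.8
= -5.66
Since -5.66 < 0, the point is on the negative side.

0


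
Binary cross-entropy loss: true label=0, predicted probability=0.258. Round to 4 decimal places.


For y=0: Loss = -log(1-p)
= -log(1 - 0.258)
= -log(0.742)
= -(-0.2984)
= 0.2984

0.2984


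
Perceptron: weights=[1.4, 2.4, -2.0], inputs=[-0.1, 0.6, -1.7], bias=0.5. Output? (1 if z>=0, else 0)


z = w . x + b
= 1.4*-0.1 + 2.4*0.6 + -2.0*-1.7 + 0.5
= -0.14 + 1.44 + 3.4 + 0.5
= 4.7 + 0.5
= 5.2
Since z = 5.2 >= 0, output = 1

1


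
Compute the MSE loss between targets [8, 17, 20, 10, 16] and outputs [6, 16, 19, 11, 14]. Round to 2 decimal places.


Differences: [2, 1, 1, -1, 2]
Squared errors: [4, 1, 1, 1, 4]
Sum of squared errors = 11
MSE = 11 / 5 = 2.20

2.20


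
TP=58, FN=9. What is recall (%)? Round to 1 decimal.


Recall = TP / (TP + FN) * 100
= 58 / (58 + 9)
= 58 / 67
= 0.8657
= 86.6%

86.6


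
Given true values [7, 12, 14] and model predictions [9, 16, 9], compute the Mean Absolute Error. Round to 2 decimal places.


Absolute errors: [2, 4, 5]
Sum of absolute errors = 11
MAE = 11 / 3 = 3.67

3.67


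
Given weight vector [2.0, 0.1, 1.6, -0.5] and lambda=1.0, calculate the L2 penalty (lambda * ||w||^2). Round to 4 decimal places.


Squaring each weight:
2.0^2 = 4.0
0.1^2 = 0.01
1.6^2 = 2.56
(-0.5)^2 = 0.25
Sum of squares = 6.82
Penalty = 1.0 * 6.82 = 6.8200

6.8200


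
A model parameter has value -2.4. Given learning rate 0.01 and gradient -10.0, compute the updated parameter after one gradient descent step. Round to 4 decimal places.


w_new = w_old - lr * gradient
= -2.4 - 0.01 * -10.0
= -2.4 - (-0.1)
= -2.3000

-2.3000


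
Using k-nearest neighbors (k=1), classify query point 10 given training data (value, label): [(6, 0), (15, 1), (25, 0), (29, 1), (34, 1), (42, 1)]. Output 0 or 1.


Distances from query 10:
Point 6 (class 0): distance = 4
K=1 nearest neighbors: classes = [0]
Votes for class 1: 0 / 1
Majority vote => class 0

0


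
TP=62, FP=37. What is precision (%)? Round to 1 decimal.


Precision = TP / (TP + FP) * 100
= 62 / (62 + 37)
= 62 / 99
= 0.6263
= 62.6%

62.6


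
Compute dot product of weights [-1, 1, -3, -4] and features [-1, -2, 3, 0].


Element-wise products:
-1 * -1 = 1
1 * -2 = -2
-3 * 3 = -9
-4 * 0 = 0
Sum = 1 + -2 + -9 + 0
= -10

-10


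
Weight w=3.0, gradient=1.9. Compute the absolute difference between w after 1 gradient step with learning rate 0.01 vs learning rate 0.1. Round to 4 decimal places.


With lr=0.01: w_new = 3.0 - 0.01 * 1.9 = 2.981
With lr=0.1: w_new = 3.0 - 0.1 * 1.9 = 2.81
Absolute difference = |2.981 - 2.81|
= 0.1710

0.1710


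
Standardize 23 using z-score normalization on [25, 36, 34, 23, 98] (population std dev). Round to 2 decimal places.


Mean = (25 + 36 + 34 + 23 + 98) / 5 = 43.2
Variance = sum((x_i - mean)^2) / n = 775.76
Std = sqrt(775.76) = 27.8525
Z = (x - mean) / std
= (23 - 43.2) / 27.8525
= -20.2 / 27.8525
= -0.73

-0.73


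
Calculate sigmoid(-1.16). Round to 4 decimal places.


sigmoid(z) = 1 / (1 + exp(-z))
exp(-(-1.16)) = exp(1.16) = 3.1899
1 + 3.1899 = 4.1899
1 / 4.1899 = 0.2387

0.2387


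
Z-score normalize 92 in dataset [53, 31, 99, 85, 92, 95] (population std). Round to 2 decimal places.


Mean = (53 + 31 + 99 + 85 + 92 + 95) / 6 = 75.8333
Variance = sum((x_i - mean)^2) / n = 630.1389
Std = sqrt(630.1389) = 25.1026
Z = (x - mean) / std
= (92 - 75.8333) / 25.1026
= 16.1667 / 25.1026
= 0.64

0.64


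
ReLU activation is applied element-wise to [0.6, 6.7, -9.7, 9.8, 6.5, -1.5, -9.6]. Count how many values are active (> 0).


ReLU(x) = max(0, x) for each element:
ReLU(0.6) = 0.6
ReLU(6.7) = 6.7
ReLU(-9.7) = 0
ReLU(9.8) = 9.8
ReLU(6.5) = 6.5
ReLU(-1.5) = 0
ReLU(-9.6) = 0
Active neurons (>0): 4

4


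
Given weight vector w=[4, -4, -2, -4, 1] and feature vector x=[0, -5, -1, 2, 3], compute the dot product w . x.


Element-wise products:
4 * 0 = 0
-4 * -5 = 20
-2 * -1 = 2
-4 * 2 = -8
1 * 3 = 3
Sum = 0 + 20 + 2 + -8 + 3
= 17

17


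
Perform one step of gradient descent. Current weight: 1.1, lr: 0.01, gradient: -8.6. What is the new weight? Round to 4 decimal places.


w_new = w_old - lr * gradient
= 1.1 - 0.01 * -8.6
= 1.1 - (-0.086)
= 1.1860

1.1860


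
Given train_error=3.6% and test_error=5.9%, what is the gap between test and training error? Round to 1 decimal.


Generalization gap = test_error - train_error
= 5.9 - 3.6
= 2.3%
A moderate gap.

2.3


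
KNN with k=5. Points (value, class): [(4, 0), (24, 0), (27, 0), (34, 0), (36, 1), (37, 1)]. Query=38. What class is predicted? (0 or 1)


Distances from query 38:
Point 37 (class 1): distance = 1
Point 36 (class 1): distance = 2
Point 34 (class 0): distance = 4
Point 27 (class 0): distance = 11
Point 24 (class 0): distance = 14
K=5 nearest neighbors: classes = [1, 1, 0, 0, 0]
Votes for class 1: 2 / 5
Majority vote => class 0

0


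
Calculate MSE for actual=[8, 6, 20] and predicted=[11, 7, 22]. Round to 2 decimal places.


Differences: [-3, -1, -2]
Squared errors: [9, 1, 4]
Sum of squared errors = 14
MSE = 14 / 3 = 4.67

4.67


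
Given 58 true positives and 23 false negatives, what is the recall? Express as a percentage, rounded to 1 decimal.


Recall = TP / (TP + FN) * 100
= 58 / (58 + 23)
= 58 / 81
= 0.716
= 71.6%

71.6


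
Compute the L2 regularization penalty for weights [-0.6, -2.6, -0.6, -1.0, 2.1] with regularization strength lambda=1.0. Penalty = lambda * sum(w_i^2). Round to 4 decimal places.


Squaring each weight:
(-0.6)^2 = 0.36
(-2.6)^2 = 6.76
(-0.6)^2 = 0.36
(-1.0)^2 = 1.0
2.1^2 = 4.41
Sum of squares = 12.89
Penalty = 1.0 * 12.89 = 12.8900

12.8900


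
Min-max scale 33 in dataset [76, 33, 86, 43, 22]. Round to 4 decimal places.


Min = 22, Max = 86
Range = 86 - 22 = 64
Scaled = (x - min) / (max - min)
= (33 - 22) / 64
= 11 / 64
= 0.1719

0.1719


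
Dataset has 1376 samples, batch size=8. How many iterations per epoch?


Iterations per epoch = dataset_size / batch_size
= 1376 / 8
= 172

172


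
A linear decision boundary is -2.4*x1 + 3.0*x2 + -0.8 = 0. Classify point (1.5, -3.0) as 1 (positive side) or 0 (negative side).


Compute -2.4 * 1.5 + 3.0 * -3.0 + -0.8
= -3.6 + -9.0 + -0.8
= -13.4
Since -13.4 < 0, the point is on the negative side.

0


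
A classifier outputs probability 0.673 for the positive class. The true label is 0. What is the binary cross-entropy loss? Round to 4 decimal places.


For y=0: Loss = -log(1-p)
= -log(1 - 0.673)
= -log(0.327)
= -(-1.1178)
= 1.1178

1.1178


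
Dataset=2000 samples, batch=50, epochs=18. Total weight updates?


Iterations per epoch = 2000 / 50 = 40
Total updates = iterations_per_epoch * epochs
= 40 * 18
= 720

720


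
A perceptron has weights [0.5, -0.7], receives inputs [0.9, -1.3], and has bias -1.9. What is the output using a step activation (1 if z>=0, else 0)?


z = w . x + b
= 0.5*0.9 + -0.7*-1.3 + -1.9
= 0.45 + 0.91 + -1.9
= 1.36 + -1.9
= -0.54
Since z = -0.54 < 0, output = 0

0


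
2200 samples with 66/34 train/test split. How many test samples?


Train samples = 2200 * 66% = 1452
Test samples = 2200 - 1452
= 748

748


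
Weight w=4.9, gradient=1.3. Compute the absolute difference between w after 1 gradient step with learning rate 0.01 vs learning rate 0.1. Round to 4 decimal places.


With lr=0.01: w_new = 4.9 - 0.01 * 1.3 = 4.887
With lr=0.1: w_new = 4.9 - 0.1 * 1.3 = 4.77
Absolute difference = |4.887 - 4.77|
= 0.1170

0.1170


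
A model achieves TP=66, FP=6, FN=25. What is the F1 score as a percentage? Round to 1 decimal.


Precision = TP / (TP + FP) = 66 / 72 = 0.9167
Recall = TP / (TP + FN) = 66 / 91 = 0.7253
F1 = 2 * P * R / (P + R)
= 2 * 0.9167 * 0.7253 / (0.9167 + 0.7253)
= 1.3297 / 1.6419
= 0.8098
As percentage: 81.0%

81.0


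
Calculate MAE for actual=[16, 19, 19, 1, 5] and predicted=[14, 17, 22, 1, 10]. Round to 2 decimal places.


Absolute errors: [2, 2, 3, 0, 5]
Sum of absolute errors = 12
MAE = 12 / 5 = 2.40

2.40


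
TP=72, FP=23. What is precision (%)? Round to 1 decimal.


Precision = TP / (TP + FP) * 100
= 72 / (72 + 23)
= 72 / 95
= 0.7579
= 75.8%

75.8


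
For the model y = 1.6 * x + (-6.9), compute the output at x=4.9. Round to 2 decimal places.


y = 1.6 * 4.9 + (-6.9)
= 7.84 + (-6.9)
= 0.94

0.94


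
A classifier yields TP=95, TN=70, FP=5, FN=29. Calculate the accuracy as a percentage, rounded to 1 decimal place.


Accuracy = (TP + TN) / (TP + TN + FP + FN) * 100
= (95 + 70) / (95 + 70 + 5 + 29)
= 165 / 199
= 0.8291
= 82.9%

82.9


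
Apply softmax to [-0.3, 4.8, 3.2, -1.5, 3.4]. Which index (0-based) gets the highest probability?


Softmax is a monotonic transformation, so it preserves the argmax.
We need to find the index of the maximum logit.
Index 0: -0.3
Index 1: 4.8
Index 2: 3.2
Index 3: -1.5
Index 4: 3.4
Maximum logit = 4.8 at index 1

1


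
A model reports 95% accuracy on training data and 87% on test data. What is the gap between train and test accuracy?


Gap = train_accuracy - test_accuracy
= 95 - 87
= 8%
This moderate gap may indicate mild overfitting.

8


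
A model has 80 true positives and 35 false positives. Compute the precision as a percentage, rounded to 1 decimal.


Precision = TP / (TP + FP) * 100
= 80 / (80 + 35)
= 80 / 115
= 0.6957
= 69.6%

69.6


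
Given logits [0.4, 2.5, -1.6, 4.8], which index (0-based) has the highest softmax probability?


Softmax is a monotonic transformation, so it preserves the argmax.
We need to find the index of the maximum logit.
Index 0: 0.4
Index 1: 2.5
Index 2: -1.6
Index 3: 4.8
Maximum logit = 4.8 at index 3

3


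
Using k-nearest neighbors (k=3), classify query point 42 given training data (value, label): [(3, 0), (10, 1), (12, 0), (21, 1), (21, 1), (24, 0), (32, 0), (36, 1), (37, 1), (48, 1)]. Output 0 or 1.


Distances from query 42:
Point 37 (class 1): distance = 5
Point 36 (class 1): distance = 6
Point 48 (class 1): distance = 6
K=3 nearest neighbors: classes = [1, 1, 1]
Votes for class 1: 3 / 3
Majority vote => class 1

1


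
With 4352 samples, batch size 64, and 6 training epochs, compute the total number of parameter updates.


Iterations per epoch = 4352 / 64 = 68
Total updates = iterations_per_epoch * epochs
= 68 * 6
= 408

408


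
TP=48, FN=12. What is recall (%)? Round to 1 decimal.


Recall = TP / (TP + FN) * 100
= 48 / (48 + 12)
= 48 / 60
= 0.8
= 80.0%

80.0


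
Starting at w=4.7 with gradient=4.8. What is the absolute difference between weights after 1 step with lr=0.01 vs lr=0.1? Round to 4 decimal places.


With lr=0.01: w_new = 4.7 - 0.01 * 4.8 = 4.652
With lr=0.1: w_new = 4.7 - 0.1 * 4.8 = 4.22
Absolute difference = |4.652 - 4.22|
= 0.4320

0.4320


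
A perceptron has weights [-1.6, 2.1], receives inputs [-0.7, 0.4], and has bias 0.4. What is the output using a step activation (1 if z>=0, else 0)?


z = w . x + b
= -1.6*-0.7 + 2.1*0.4 + 0.4
= 1.12 + 0.84 + 0.4
= 1.96 + 0.4
= 2.36
Since z = 2.36 >= 0, output = 1

1


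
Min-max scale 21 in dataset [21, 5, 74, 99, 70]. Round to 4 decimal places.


Min = 5, Max = 99
Range = 99 - 5 = 94
Scaled = (x - min) / (max - min)
= (21 - 5) / 94
= 16 / 94
= 0.1702

0.1702


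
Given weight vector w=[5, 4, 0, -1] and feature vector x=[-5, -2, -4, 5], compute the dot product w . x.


Element-wise products:
5 * -5 = -25
4 * -2 = -8
0 * -4 = 0
-1 * 5 = -5
Sum = -25 + -8 + 0 + -5
= -38

-38


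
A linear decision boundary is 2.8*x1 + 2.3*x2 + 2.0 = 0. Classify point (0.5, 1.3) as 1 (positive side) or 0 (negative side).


Compute 2.8 * 0.5 + 2.3 * 1.3 + 2.0
= 1.4 + 2.99 + 2.0
= 6.39
Since 6.39 >= 0, the point is on the positive side.

1


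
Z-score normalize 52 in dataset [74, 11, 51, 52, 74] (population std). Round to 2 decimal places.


Mean = (74 + 11 + 51 + 52 + 74) / 5 = 52.4
Variance = sum((x_i - mean)^2) / n = 529.84
Std = sqrt(529.84) = 23.0183
Z = (x - mean) / std
= (52 - 52.4) / 23.0183
= -0.4 / 23.0183
= -0.02

-0.02


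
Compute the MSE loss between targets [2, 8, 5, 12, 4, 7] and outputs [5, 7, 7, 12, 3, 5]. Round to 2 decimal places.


Differences: [-3, 1, -2, 0, 1, 2]
Squared errors: [9, 1, 4, 0, 1, 4]
Sum of squared errors = 19
MSE = 19 / 6 = 3.17

3.17


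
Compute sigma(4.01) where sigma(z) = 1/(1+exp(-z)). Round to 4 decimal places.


sigmoid(z) = 1 / (1 + exp(-z))
exp(-(4.01)) = exp(-4.01) = 0.0181
1 + 0.0181 = 1.0181
1 / 1.0181 = 0.9822

0.9822


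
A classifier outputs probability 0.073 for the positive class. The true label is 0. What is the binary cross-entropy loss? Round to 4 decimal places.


For y=0: Loss = -log(1-p)
= -log(1 - 0.073)
= -log(0.927)
= -(-0.0758)
= 0.0758

0.0758


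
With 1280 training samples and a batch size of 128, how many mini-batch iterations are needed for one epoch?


Iterations per epoch = dataset_size / batch_size
= 1280 / 128
= 10

10


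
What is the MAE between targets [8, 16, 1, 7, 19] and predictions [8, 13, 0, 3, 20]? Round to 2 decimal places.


Absolute errors: [0, 3, 1, 4, 1]
Sum of absolute errors = 9
MAE = 9 / 5 = 1.80

1.80


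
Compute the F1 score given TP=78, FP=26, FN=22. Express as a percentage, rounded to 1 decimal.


Precision = TP / (TP + FP) = 78 / 104 = 0.75
Recall = TP / (TP + FN) = 78 / 100 = 0.78
F1 = 2 * P * R / (P + R)
= 2 * 0.75 * 0.78 / (0.75 + 0.78)
= 1.17 / 1.53
= 0.7647
As percentage: 76.5%

76.5


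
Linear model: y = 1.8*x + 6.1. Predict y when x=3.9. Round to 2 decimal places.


y = 1.8 * 3.9 + (6.1)
= 7.02 + (6.1)
= 13.12

13.12


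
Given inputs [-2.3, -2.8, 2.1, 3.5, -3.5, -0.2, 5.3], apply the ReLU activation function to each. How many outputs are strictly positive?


ReLU(x) = max(0, x) for each element:
ReLU(-2.3) = 0
ReLU(-2.8) = 0
ReLU(2.1) = 2.1
ReLU(3.5) = 3.5
ReLU(-3.5) = 0
ReLU(-0.2) = 0
ReLU(5.3) = 5.3
Active neurons (>0): 3

3


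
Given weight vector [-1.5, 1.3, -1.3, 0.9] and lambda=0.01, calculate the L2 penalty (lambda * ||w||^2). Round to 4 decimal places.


Squaring each weight:
(-1.5)^2 = 2.25
1.3^2 = 1.69
(-1.3)^2 = 1.69
0.9^2 = 0.81
Sum of squares = 6.44
Penalty = 0.01 * 6.44 = 0.0644

0.0644


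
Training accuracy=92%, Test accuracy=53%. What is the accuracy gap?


Gap = train_accuracy - test_accuracy
= 92 - 53
= 39%
This large gap strongly indicates overfitting.

39


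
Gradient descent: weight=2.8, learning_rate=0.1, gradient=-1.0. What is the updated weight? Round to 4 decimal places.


w_new = w_old - lr * gradient
= 2.8 - 0.1 * -1.0
= 2.8 - (-0.1)
= 2.9000

2.9000


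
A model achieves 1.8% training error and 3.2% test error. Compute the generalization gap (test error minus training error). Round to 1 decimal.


Generalization gap = test_error - train_error
= 3.2 - 1.8
= 1.4%
A small gap suggests good generalization.

1.4


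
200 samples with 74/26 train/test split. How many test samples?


Train samples = 200 * 74% = 148
Test samples = 200 - 148
= 52

52


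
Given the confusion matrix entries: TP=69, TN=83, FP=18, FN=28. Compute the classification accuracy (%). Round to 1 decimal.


Accuracy = (TP + TN) / (TP + TN + FP + FN) * 100
= (69 + 83) / (69 + 83 + 18 + 28)
= 152 / 198
= 0.7677
= 76.8%

76.8


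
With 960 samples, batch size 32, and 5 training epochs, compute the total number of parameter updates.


Iterations per epoch = 960 / 32 = 30
Total updates = iterations_per_epoch * epochs
= 30 * 5
= 150

150


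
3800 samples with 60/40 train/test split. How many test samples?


Train samples = 3800 * 60% = 2280
Test samples = 3800 - 2280
= 1520

1520


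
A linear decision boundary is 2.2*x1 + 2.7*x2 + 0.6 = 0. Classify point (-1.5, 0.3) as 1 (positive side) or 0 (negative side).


Compute 2.2 * -1.5 + 2.7 * 0.3 + 0.6
= -3.3 + 0.81 + 0.6
= -1.89
Since -1.89 < 0, the point is on the negative side.

0


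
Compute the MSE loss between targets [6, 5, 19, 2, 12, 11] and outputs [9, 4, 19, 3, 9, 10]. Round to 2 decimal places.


Differences: [-3, 1, 0, -1, 3, 1]
Squared errors: [9, 1, 0, 1, 9, 1]
Sum of squared errors = 21
MSE = 21 / 6 = 3.50

3.50


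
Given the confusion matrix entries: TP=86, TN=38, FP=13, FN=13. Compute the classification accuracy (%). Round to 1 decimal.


Accuracy = (TP + TN) / (TP + TN + FP + FN) * 100
= (86 + 38) / (86 + 38 + 13 + 13)
= 124 / 150
= 0.8267
= 82.7%

82.7


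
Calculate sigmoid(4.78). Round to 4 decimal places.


sigmoid(z) = 1 / (1 + exp(-z))
exp(-(4.78)) = exp(-4.78) = 0.0084
1 + 0.0084 = 1.0084
1 / 1.0084 = 0.9917

0.9917


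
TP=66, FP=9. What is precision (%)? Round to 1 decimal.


Precision = TP / (TP + FP) * 100
= 66 / (66 + 9)
= 66 / 75
= 0.88
= 88.0%

88.0


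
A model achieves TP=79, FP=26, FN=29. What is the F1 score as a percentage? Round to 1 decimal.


Precision = TP / (TP + FP) = 79 / 105 = 0.7524
Recall = TP / (TP + FN) = 79 / 108 = 0.7315
F1 = 2 * P * R / (P + R)
= 2 * 0.7524 * 0.7315 / (0.7524 + 0.7315)
= 1.1007 / 1.4839
= 0.7418
As percentage: 74.2%

74.2


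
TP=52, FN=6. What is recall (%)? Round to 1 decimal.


Recall = TP / (TP + FN) * 100
= 52 / (52 + 6)
= 52 / 58
= 0.8966
= 89.7%

89.7


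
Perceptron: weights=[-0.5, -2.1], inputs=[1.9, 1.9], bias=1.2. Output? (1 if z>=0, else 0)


z = w . x + b
= -0.5*1.9 + -2.1*1.9 + 1.2
= -0.95 + -3.99 + 1.2
= -4.94 + 1.2
= -3.74
Since z = -3.74 < 0, output = 0

0


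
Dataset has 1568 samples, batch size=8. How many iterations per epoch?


Iterations per epoch = dataset_size / batch_size
= 1568 / 8
= 196

196


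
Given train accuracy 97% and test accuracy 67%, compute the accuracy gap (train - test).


Gap = train_accuracy - test_accuracy
= 97 - 67
= 30%
This large gap strongly indicates overfitting.

30


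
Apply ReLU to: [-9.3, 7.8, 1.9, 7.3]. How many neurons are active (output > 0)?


ReLU(x) = max(0, x) for each element:
ReLU(-9.3) = 0
ReLU(7.8) = 7.8
ReLU(1.9) = 1.9
ReLU(7.3) = 7.3
Active neurons (>0): 3

3


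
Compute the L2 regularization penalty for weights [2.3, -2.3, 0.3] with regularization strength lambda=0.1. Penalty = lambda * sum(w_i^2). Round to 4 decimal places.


Squaring each weight:
2.3^2 = 5.29
(-2.3)^2 = 5.29
0.3^2 = 0.09
Sum of squares = 10.67
Penalty = 0.1 * 10.67 = 1.0670

1.0670


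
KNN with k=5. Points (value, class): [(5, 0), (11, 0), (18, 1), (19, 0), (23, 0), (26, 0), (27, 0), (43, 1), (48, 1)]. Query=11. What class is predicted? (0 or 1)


Distances from query 11:
Point 11 (class 0): distance = 0
Point 5 (class 0): distance = 6
Point 18 (class 1): distance = 7
Point 19 (class 0): distance = 8
Point 23 (class 0): distance = 12
K=5 nearest neighbors: classes = [0, 0, 1, 0, 0]
Votes for class 1: 1 / 5
Majority vote => class 0

0


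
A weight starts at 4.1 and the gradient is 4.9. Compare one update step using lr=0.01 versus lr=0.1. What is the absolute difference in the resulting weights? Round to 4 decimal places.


With lr=0.01: w_new = 4.1 - 0.01 * 4.9 = 4.051
With lr=0.1: w_new = 4.1 - 0.1 * 4.9 = 3.61
Absolute difference = |4.051 - 3.61|
= 0.4410

0.4410


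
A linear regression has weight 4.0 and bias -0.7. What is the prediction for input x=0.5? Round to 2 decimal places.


y = 4.0 * 0.5 + (-0.7)
= 2.0 + (-0.7)
= 1.30

1.30


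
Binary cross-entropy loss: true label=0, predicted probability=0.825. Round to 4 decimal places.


For y=0: Loss = -log(1-p)
= -log(1 - 0.825)
= -log(0.175)
= -(-1.743)
= 1.7430

1.7430


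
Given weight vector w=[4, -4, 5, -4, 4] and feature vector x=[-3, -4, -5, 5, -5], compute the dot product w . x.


Element-wise products:
4 * -3 = -12
-4 * -4 = 16
5 * -5 = -25
-4 * 5 = -20
4 * -5 = -20
Sum = -12 + 16 + -25 + -20 + -20
= -61

-61


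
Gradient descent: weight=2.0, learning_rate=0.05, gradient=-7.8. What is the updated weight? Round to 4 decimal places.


w_new = w_old - lr * gradient
= 2.0 - 0.05 * -7.8
= 2.0 - (-0.39)
= 2.3900

2.3900


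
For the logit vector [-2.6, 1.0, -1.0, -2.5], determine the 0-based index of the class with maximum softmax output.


Softmax is a monotonic transformation, so it preserves the argmax.
We need to find the index of the maximum logit.
Index 0: -2.6
Index 1: 1.0
Index 2: -1.0
Index 3: -2.5
Maximum logit = 1.0 at index 1

1


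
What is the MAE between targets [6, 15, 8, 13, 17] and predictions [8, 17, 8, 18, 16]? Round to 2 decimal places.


Absolute errors: [2, 2, 0, 5, 1]
Sum of absolute errors = 10
MAE = 10 / 5 = 2.00

2.00


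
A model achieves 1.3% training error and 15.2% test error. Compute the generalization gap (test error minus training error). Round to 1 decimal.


Generalization gap = test_error - train_error
= 15.2 - 1.3
= 13.9%
A large gap suggests overfitting.

13.9


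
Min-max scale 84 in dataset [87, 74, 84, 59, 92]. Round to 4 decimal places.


Min = 59, Max = 92
Range = 92 - 59 = 33
Scaled = (x - min) / (max - min)
= (84 - 59) / 33
= 25 / 33
= 0.7576

0.7576


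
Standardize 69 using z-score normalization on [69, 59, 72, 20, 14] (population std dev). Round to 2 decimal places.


Mean = (69 + 59 + 72 + 20 + 14) / 5 = 46.8
Variance = sum((x_i - mean)^2) / n = 614.16
Std = sqrt(614.16) = 24.7823
Z = (x - mean) / std
= (69 - 46.8) / 24.7823
= 22.2 / 24.7823
= 0.90

0.90


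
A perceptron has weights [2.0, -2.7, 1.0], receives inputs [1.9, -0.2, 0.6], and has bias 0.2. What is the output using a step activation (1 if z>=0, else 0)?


z = w . x + b
= 2.0*1.9 + -2.7*-0.2 + 1.0*0.6 + 0.2
= 3.8 + 0.54 + 0.6 + 0.2
= 4.94 + 0.2
= 5.14
Since z = 5.14 >= 0, output = 1

1


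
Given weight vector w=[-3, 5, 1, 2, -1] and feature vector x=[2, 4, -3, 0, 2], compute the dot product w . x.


Element-wise products:
-3 * 2 = -6
5 * 4 = 20
1 * -3 = -3
2 * 0 = 0
-1 * 2 = -2
Sum = -6 + 20 + -3 + 0 + -2
= 9

9


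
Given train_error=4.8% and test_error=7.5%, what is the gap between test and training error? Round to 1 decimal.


Generalization gap = test_error - train_error
= 7.5 - 4.8
= 2.7%
A moderate gap.

2.7


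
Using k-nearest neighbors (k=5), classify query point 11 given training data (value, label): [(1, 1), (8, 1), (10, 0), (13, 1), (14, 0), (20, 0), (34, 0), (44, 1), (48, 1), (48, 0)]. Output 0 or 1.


Distances from query 11:
Point 10 (class 0): distance = 1
Point 13 (class 1): distance = 2
Point 14 (class 0): distance = 3
Point 8 (class 1): distance = 3
Point 20 (class 0): distance = 9
K=5 nearest neighbors: classes = [0, 1, 0, 1, 0]
Votes for class 1: 2 / 5
Majority vote => class 0

0


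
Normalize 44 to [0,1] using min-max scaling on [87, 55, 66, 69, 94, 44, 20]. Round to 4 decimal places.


Min = 20, Max = 94
Range = 94 - 20 = 74
Scaled = (x - min) / (max - min)
= (44 - 20) / 74
= 24 / 74
= 0.3243

0.3243


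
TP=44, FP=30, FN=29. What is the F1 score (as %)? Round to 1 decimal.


Precision = TP / (TP + FP) = 44 / 74 = 0.5946
Recall = TP / (TP + FN) = 44 / 73 = 0.6027
F1 = 2 * P * R / (P + R)
= 2 * 0.5946 * 0.6027 / (0.5946 + 0.6027)
= 0.7168 / 1.1973
= 0.5986
As percentage: 59.9%

59.9
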